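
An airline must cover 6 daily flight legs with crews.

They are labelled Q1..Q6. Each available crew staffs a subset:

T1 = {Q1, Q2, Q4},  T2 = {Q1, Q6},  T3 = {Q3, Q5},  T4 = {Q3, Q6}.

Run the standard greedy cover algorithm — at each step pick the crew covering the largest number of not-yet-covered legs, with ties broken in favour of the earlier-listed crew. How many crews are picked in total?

3

Greedy: pick T1 (covers 3 new) → pick T3 (covers 2 new) → pick T2 (covers 1 new). Total picks: 3.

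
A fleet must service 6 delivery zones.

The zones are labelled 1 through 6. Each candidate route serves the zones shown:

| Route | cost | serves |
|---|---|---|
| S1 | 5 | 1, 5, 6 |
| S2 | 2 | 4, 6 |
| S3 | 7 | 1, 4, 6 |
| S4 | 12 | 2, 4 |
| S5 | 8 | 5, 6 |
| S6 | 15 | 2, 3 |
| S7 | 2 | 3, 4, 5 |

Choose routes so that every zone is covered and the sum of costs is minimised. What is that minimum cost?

S1, S4, S7 together cover every zone (S1 ∪ S4 ∪ S7 = {1, 2, 3, 4, 5, 6}); total cost 5 + 12 + 2 = 19.
The greedy pick S7, S2, S1, S4 costs 21; no covering selection beats 19.

19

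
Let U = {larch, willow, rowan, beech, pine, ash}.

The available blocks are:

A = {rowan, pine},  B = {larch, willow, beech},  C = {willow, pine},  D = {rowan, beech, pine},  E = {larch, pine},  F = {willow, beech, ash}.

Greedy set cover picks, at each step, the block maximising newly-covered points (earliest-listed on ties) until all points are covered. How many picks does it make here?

3

Greedy: pick B (covers 3 new) → pick A (covers 2 new) → pick F (covers 1 new). Total picks: 3.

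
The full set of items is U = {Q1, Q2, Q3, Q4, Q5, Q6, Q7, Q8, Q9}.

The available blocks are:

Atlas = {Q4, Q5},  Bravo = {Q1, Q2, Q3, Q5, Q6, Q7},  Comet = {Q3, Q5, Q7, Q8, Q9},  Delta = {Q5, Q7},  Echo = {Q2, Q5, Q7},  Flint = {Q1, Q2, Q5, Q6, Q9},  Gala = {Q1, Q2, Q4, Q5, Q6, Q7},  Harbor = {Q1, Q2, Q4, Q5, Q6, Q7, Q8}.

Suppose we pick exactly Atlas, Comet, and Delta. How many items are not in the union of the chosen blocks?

3

Union of Atlas, Comet, Delta = {Q3, Q4, Q5, Q7, Q8, Q9}.
Not covered: Q1, Q2, Q6 — 3 items.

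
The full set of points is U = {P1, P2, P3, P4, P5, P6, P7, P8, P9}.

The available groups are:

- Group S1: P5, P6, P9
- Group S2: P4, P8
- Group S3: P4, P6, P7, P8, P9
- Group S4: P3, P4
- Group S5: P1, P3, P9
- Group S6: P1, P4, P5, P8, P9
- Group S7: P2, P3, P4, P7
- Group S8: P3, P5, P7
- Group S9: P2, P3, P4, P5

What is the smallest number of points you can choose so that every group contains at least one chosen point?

3

H = {P3, P4, P5} meets every group (each contains at least one member of H), and |H| = 3.
No choice of 2 points meets every group, so 3 is the minimum.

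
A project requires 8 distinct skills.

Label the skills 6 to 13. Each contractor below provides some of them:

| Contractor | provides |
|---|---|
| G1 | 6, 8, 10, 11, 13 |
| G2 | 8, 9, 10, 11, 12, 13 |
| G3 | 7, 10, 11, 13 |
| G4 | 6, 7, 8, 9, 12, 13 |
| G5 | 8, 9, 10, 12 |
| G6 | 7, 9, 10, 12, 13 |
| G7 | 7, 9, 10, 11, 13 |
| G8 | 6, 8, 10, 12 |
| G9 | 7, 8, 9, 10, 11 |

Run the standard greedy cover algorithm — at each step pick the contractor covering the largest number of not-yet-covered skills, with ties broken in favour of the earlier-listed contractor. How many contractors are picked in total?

2

Greedy: pick G2 (covers 6 new) → pick G4 (covers 2 new). Total picks: 2.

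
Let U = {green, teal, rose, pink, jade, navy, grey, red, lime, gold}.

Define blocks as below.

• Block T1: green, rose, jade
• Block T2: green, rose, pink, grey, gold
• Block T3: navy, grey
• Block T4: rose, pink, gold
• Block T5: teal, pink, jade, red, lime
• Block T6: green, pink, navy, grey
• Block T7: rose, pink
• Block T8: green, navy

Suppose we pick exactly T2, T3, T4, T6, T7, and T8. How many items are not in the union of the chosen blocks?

4

Union of T2, T3, T4, T6, T7, T8 = {green, rose, pink, navy, grey, gold}.
Not covered: teal, jade, red, lime — 4 items.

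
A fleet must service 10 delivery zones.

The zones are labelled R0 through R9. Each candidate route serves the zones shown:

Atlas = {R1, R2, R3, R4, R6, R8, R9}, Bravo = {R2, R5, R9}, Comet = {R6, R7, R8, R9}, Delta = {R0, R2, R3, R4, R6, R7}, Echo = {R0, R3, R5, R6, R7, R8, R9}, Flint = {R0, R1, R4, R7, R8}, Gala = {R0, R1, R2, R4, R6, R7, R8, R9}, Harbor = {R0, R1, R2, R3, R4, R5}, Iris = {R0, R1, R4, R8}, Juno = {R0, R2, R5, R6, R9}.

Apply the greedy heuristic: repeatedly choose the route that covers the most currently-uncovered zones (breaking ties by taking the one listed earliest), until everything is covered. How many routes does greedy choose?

2

Greedy: pick Gala (covers 8 new) → pick Echo (covers 2 new). Total picks: 2.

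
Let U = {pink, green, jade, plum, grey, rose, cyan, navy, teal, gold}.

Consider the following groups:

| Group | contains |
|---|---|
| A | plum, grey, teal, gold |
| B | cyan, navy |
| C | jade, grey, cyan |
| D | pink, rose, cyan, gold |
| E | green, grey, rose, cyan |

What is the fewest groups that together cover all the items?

A, B, C, D, and E cover everything between them: the union {pink, green, jade, plum, grey, rose, cyan, navy, teal, gold} is all of U.
No 4 of the 5 groups cover everything (all 5 combinations miss at least one item), so 5 is optimal.

5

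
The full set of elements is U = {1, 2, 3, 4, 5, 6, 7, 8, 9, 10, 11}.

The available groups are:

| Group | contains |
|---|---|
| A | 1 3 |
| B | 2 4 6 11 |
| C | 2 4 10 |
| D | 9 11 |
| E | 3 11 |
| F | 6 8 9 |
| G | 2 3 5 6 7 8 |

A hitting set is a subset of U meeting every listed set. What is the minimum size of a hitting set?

The 3 elements {2, 3, 9} hit every group.
The groups A, C, F are pairwise disjoint, so any hitting set needs a separate element for each — at least 3. Hence 3 is optimal.

3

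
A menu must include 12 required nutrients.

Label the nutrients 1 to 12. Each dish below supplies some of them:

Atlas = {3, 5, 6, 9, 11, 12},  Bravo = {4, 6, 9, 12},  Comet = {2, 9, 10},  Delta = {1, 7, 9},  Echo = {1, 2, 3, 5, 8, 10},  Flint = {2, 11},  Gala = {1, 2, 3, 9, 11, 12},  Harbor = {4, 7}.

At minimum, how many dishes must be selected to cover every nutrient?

3

Take {Atlas, Echo, Harbor}. Their union is {1, 2, 3, 4, 5, 6, 7, 8, 9, 10, 11, 12}, which is all 12 nutrients.
Only Echo contains 8, so Echo is forced; the remaining 6 nutrients need at least 2 more dishes (each remaining dish adds at most 4) — so at least 3 dishes are needed, and 3 is optimal.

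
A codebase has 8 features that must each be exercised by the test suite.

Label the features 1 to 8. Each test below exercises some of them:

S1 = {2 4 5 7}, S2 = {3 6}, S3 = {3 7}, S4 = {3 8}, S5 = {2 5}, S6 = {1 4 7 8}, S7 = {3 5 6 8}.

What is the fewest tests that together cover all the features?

Take {S5, S6, S7}. Their union is {1, 2, 3, 4, 5, 6, 7, 8}, which is all 8 features.
Only S6 contains 1, so S6 is forced; the remaining 4 features need at least 2 more tests (each remaining test adds at most 3) — so at least 3 tests are needed, and 3 is optimal.

3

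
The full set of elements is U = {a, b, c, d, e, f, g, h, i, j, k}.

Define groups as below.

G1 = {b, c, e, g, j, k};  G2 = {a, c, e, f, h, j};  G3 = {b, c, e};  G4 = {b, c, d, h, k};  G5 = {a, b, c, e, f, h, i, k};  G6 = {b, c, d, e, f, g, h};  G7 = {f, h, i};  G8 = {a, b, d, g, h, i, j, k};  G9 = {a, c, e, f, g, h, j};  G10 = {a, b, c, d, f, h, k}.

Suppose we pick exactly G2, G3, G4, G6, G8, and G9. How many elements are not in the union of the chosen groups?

0

Union of G2, G3, G4, G6, G8, G9 = {a, b, c, d, e, f, g, h, i, j, k} — that's every element, so 0 are uncovered.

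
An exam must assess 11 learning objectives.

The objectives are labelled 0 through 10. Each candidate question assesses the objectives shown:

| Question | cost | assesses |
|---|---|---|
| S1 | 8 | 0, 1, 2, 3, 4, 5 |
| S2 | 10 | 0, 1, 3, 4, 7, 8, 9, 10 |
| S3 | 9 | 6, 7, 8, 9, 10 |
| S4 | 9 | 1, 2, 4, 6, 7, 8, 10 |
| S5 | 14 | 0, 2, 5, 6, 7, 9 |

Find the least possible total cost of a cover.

S1, S3 together cover every objective (S1 ∪ S3 = {0, 1, 2, 3, 4, 5, 6, 7, 8, 9, 10}); total cost 8 + 9 = 17.
The greedy pick S2, S1, S3 costs 27; no covering selection beats 17.

17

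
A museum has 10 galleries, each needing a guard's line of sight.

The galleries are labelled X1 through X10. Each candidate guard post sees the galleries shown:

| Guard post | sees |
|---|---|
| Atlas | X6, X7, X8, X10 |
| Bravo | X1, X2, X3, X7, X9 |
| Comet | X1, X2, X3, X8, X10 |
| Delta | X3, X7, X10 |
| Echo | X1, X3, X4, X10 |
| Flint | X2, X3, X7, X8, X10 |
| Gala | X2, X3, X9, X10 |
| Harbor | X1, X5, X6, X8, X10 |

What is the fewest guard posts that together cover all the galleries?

3

Take {Bravo, Echo, Harbor}. Their union is {X1, X2, X3, X4, X5, X6, X7, X8, X9, X10}, which is all 10 galleries.
Only Echo contains X4, so Echo is forced; the remaining 6 galleries need at least 2 more guard posts (each remaining guard post adds at most 3) — so at least 3 guard posts are needed, and 3 is optimal.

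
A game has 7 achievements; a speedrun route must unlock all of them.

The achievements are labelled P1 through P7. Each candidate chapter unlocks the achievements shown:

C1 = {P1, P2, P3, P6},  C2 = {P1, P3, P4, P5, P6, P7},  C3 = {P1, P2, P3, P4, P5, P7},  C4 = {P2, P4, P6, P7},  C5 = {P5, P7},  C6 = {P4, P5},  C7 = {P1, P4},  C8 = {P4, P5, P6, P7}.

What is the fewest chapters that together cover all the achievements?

2

Take {C2, C3}. Their union is {P1, P2, P3, P4, P5, P6, P7}, which is all 7 achievements.
No single chapter has all 7 achievements (the largest, C2, has 6), so 2 is optimal.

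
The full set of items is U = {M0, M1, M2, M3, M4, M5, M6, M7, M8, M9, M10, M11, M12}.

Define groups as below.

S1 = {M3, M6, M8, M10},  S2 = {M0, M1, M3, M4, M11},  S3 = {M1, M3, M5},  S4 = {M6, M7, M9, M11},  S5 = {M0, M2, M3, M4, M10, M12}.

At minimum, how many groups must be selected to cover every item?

4

S1, S3, S4, and S5 cover everything between them: the union {M0, M1, M2, M3, M4, M5, M6, M7, M8, M9, M10, M11, M12} is all of U.
Only S1 contains M8, so S1 is forced; the remaining 9 items need at least 3 more groups (each remaining group adds at most 4) — so at least 4 groups are needed, and 4 is optimal.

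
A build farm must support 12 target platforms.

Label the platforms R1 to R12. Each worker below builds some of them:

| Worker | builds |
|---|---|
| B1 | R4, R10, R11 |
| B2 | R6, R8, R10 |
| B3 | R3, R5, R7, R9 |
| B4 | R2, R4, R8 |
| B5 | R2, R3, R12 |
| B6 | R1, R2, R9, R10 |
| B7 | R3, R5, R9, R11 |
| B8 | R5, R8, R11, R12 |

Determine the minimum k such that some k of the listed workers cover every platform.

B1 and B2 and B3 and B5 and B6 together: B1 ∪ B2 ∪ B3 ∪ B5 ∪ B6 = {R1, R2, R3, R4, R5, R6, R7, R8, R9, R10, R11, R12} — every platform is covered.
No 4 of the 8 workers cover everything (all 70 combinations miss at least one platform), so 5 is optimal.

5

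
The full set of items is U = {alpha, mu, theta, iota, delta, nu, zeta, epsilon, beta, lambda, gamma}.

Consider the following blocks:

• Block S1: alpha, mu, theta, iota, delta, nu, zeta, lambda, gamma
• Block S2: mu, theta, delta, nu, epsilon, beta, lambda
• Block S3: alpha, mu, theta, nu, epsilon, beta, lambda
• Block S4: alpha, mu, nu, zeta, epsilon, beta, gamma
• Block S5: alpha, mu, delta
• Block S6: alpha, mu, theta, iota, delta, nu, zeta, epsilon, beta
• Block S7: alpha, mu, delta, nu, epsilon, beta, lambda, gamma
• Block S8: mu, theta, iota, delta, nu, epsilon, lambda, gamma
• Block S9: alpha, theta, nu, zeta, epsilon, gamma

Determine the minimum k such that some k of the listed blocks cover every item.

2

S1 and S3 cover everything between them: the union {alpha, mu, theta, iota, delta, nu, zeta, epsilon, beta, lambda, gamma} is all of U.
No single block has all 11 items (the largest, S1, has 9), so 2 is optimal.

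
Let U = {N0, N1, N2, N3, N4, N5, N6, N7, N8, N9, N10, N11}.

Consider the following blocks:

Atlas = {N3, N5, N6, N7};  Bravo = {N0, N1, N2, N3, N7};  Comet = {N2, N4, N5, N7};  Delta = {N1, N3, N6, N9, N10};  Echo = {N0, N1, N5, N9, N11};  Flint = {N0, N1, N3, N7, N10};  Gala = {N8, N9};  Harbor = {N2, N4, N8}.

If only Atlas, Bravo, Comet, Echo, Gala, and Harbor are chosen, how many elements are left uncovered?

1

Union of Atlas, Bravo, Comet, Echo, Gala, Harbor = {N0, N1, N2, N3, N4, N5, N6, N7, N8, N9, N11}.
Not covered: N10 — 1 element.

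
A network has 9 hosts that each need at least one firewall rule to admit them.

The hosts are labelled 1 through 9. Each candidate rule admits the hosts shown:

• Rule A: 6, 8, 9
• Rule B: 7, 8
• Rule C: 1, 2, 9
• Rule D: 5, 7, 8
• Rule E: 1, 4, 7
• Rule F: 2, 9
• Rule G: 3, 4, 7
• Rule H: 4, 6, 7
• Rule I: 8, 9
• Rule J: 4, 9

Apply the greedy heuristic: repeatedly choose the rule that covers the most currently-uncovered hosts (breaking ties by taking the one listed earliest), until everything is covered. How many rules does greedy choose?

Greedy: pick A (covers 3 new) → pick E (covers 3 new) → pick C (covers 1 new) → pick D (covers 1 new) → pick G (covers 1 new). Total picks: 5.
(The true minimum cover uses only 4 rules, so greedy is not optimal here.)

5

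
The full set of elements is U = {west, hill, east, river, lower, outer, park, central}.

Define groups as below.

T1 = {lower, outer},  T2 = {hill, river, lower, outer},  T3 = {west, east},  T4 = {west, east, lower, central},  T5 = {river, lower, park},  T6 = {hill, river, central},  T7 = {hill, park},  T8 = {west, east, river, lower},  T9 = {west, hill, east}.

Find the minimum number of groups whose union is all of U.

T2 and T4 and T7 together: T2 ∪ T4 ∪ T7 = {west, hill, east, river, lower, outer, park, central} — every element is covered.
No 2 of the 9 groups cover everything (all 36 combinations miss at least one element), so 3 is optimal.

3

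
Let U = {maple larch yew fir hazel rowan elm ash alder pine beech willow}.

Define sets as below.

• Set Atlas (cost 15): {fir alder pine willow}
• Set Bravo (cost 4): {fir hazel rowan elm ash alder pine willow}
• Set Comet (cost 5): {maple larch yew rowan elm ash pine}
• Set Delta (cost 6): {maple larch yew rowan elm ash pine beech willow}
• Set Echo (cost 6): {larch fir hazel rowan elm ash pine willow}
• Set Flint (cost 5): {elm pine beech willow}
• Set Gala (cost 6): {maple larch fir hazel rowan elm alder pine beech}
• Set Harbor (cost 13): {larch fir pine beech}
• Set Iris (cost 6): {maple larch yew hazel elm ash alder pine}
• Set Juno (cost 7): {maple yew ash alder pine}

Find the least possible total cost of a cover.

10

Bravo, Delta together cover every item (Bravo ∪ Delta = {maple, larch, yew, fir, hazel, rowan, elm, ash, alder, pine, beech, willow}); total cost 4 + 6 = 10.
No covering selection has total cost below 10.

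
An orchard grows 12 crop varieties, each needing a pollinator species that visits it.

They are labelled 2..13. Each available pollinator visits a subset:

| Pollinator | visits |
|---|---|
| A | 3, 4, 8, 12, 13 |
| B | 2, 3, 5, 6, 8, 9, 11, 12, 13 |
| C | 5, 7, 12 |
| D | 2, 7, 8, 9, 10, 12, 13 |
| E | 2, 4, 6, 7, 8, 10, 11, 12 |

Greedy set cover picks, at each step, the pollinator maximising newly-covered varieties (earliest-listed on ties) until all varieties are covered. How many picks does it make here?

2

Greedy: pick B (covers 9 new) → pick E (covers 3 new). Total picks: 2.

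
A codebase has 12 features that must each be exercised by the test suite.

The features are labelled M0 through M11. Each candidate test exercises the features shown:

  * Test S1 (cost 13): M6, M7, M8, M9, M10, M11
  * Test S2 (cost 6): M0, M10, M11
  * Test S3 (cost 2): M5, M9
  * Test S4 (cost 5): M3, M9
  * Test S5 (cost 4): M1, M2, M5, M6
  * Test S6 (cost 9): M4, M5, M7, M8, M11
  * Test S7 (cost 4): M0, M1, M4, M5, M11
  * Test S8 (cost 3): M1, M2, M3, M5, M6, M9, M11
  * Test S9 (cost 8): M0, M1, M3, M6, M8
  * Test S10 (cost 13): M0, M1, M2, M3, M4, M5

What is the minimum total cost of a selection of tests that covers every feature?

18

S2, S6, S8 together cover every feature (S2 ∪ S6 ∪ S8 = {M0, M1, M2, M3, M4, M5, M6, M7, M8, M9, M10, M11}); total cost 6 + 9 + 3 = 18.
The greedy pick S8, S7, S1 costs 20; no covering selection beats 18.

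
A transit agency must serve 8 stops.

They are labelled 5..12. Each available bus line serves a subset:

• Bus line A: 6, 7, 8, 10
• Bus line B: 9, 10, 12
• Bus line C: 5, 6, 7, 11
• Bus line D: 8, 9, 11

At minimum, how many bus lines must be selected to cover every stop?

Take {B, C, D}. Their union is {5, 6, 7, 8, 9, 10, 11, 12}, which is all 8 stops.
Only C contains 5, so C is forced; the remaining 4 stops need at least 2 more bus lines (each remaining bus line adds at most 3) — so at least 3 bus lines are needed, and 3 is optimal.

3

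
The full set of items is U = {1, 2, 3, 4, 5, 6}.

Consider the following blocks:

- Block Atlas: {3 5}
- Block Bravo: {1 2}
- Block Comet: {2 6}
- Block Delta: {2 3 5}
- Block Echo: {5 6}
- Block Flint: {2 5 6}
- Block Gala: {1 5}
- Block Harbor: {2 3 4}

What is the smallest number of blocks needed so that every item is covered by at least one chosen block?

Echo, Gala, and Harbor cover everything between them: the union {1, 2, 3, 4, 5, 6} is all of U.
Only Harbor contains 4, so Harbor is forced; the remaining 3 items need at least 2 more blocks (each remaining block adds at most 2) — so at least 3 blocks are needed, and 3 is optimal.

3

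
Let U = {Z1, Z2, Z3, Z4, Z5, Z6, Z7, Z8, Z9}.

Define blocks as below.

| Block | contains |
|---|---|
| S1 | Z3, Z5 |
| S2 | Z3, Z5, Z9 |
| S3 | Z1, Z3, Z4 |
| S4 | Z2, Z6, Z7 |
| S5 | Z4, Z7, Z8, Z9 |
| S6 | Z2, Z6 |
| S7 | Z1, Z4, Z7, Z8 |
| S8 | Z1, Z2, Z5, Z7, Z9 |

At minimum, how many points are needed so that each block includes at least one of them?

3

Take H = {Z2, Z3, Z7}. Each listed block contains at least one of these, so H is a hitting set of size 3.
The blocks S1, S5, S6 are pairwise disjoint, so any hitting set needs a separate point for each — at least 3. Hence 3 is optimal.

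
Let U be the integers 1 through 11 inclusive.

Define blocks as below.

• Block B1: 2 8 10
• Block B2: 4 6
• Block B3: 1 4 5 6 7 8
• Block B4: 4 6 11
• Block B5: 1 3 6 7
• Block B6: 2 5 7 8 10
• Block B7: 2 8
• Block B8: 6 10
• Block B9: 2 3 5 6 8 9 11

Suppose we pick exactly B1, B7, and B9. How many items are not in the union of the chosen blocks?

Union of B1, B7, B9 = {2, 3, 5, 6, 8, 9, 10, 11}.
Not covered: 1, 4, 7 — 3 items.

3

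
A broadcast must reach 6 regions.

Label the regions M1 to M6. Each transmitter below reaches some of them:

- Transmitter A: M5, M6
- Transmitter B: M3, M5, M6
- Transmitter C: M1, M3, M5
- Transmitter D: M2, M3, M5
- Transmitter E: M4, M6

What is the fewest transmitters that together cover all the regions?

Take {C, D, E}. Their union is {M1, M2, M3, M4, M5, M6}, which is all 6 regions.
Only C contains M1, so C is forced; the remaining 3 regions need at least 2 more transmitters (each remaining transmitter adds at most 2) — so at least 3 transmitters are needed, and 3 is optimal.

3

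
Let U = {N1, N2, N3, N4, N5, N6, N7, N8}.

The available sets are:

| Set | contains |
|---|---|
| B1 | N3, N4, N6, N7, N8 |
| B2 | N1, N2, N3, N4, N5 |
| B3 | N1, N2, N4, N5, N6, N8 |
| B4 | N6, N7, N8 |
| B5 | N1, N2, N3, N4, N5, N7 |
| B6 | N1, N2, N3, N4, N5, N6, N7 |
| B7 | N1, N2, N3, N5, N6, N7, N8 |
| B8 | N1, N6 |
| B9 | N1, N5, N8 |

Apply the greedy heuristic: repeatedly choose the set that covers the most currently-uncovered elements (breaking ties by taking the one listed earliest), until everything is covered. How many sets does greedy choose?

2

Greedy: pick B6 (covers 7 new) → pick B1 (covers 1 new). Total picks: 2.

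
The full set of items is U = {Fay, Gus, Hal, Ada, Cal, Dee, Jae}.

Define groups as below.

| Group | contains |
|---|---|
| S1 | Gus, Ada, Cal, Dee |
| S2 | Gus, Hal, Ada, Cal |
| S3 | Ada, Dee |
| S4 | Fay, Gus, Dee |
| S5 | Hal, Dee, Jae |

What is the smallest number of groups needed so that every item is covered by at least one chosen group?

3

Take {S1, S4, S5}. Their union is {Fay, Gus, Hal, Ada, Cal, Dee, Jae}, which is all 7 items.
Only S4 contains Fay, so S4 is forced; the remaining 4 items need at least 2 more groups (each remaining group adds at most 3) — so at least 3 groups are needed, and 3 is optimal.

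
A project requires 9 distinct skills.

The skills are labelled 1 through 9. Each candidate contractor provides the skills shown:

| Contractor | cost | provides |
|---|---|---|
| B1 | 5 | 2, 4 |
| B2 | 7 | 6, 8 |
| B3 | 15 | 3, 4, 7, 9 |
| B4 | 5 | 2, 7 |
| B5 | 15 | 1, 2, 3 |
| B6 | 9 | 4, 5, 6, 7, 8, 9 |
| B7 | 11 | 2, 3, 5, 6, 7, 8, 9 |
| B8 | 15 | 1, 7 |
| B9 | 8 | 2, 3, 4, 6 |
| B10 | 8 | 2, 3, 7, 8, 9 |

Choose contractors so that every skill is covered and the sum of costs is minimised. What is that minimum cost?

B5, B6 together cover every skill (B5 ∪ B6 = {1, 2, 3, 4, 5, 6, 7, 8, 9}); total cost 15 + 9 = 24.
The greedy pick B6, B9, B5 costs 32; no covering selection beats 24.

24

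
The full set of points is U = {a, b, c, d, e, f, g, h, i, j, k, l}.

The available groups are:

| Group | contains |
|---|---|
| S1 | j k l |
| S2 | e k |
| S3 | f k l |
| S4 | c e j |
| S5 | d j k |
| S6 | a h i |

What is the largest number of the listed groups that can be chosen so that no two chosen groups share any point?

3

S3, S4, S6 are pairwise disjoint (S3={f,k,l}; S4={c,e,j}; S6={a,h,i}).
Every remaining group overlaps one of these, and no 4 of the listed groups are pairwise disjoint, so 3 is the maximum.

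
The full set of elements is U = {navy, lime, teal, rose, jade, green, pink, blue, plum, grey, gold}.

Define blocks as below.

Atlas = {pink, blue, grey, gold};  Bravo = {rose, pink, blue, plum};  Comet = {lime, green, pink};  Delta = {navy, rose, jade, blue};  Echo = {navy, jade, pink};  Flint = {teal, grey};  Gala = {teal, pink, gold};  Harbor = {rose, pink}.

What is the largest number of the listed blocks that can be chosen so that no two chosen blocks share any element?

Comet, Delta, Flint are pairwise disjoint (Comet={lime,green,pink}; Delta={navy,rose,jade,blue}; Flint={teal,grey}).
Every remaining block overlaps one of these, and no 4 of the listed blocks are pairwise disjoint, so 3 is the maximum.

3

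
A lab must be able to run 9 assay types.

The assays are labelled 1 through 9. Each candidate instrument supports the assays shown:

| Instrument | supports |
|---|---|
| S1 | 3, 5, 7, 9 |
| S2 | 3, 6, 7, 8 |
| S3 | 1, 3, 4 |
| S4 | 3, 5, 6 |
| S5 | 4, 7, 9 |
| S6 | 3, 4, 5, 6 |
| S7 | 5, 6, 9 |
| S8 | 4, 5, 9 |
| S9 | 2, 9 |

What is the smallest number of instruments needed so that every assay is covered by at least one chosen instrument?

4

Take {S2, S3, S6, S9}. Their union is {1, 2, 3, 4, 5, 6, 7, 8, 9}, which is all 9 assays.
No 3 of the 9 instruments cover everything (all 84 combinations miss at least one assay), so 4 is optimal.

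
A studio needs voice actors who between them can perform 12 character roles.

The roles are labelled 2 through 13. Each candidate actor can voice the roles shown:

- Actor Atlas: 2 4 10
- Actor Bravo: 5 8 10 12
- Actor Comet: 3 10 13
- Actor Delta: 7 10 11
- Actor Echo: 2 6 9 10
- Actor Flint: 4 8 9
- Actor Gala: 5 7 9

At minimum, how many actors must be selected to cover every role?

Atlas and Bravo and Comet and Delta and Echo together: Atlas ∪ Bravo ∪ Comet ∪ Delta ∪ Echo = {2, 3, 4, 5, 6, 7, 8, 9, 10, 11, 12, 13} — every role is covered.
No 4 of the 7 actors cover everything (all 35 combinations miss at least one role), so 5 is optimal.

5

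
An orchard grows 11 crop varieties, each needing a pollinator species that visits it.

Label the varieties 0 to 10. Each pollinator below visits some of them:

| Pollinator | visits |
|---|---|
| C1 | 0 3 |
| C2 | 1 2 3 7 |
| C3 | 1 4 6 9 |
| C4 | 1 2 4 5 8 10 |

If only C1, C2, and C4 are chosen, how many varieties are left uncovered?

2

Union of C1, C2, C4 = {0, 1, 2, 3, 4, 5, 7, 8, 10}.
Not covered: 6, 9 — 2 varieties.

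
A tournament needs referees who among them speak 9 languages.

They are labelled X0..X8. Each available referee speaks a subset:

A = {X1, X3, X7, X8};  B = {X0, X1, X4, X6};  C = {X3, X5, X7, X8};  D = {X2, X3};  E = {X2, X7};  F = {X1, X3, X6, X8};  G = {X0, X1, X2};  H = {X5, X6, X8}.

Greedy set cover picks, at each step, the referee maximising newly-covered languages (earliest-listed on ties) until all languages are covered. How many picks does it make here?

4

Greedy: pick A (covers 4 new) → pick B (covers 3 new) → pick C (covers 1 new) → pick D (covers 1 new). Total picks: 4.
(The true minimum cover uses only 3 referees, so greedy is not optimal here.)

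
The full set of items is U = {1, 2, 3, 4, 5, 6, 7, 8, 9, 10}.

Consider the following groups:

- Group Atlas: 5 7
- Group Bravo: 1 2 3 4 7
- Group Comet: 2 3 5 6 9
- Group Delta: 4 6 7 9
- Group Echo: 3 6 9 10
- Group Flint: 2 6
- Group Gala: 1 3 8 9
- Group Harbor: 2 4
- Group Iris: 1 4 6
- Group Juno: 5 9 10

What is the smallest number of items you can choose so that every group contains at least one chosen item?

Take H = {2, 4, 7, 9}. Each listed group contains at least one of these, so H is a hitting set of size 4.
No choice of 3 items meets every group, so 4 is the minimum.

4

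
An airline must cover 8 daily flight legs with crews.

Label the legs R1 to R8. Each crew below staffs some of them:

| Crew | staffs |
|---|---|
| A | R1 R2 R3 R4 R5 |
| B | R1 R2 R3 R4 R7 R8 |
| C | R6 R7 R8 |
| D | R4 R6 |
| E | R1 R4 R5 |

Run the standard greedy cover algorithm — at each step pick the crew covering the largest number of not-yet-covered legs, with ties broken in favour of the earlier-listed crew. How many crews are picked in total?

3

Greedy: pick B (covers 6 new) → pick A (covers 1 new) → pick C (covers 1 new). Total picks: 3.
(The true minimum cover uses only 2 crews, so greedy is not optimal here.)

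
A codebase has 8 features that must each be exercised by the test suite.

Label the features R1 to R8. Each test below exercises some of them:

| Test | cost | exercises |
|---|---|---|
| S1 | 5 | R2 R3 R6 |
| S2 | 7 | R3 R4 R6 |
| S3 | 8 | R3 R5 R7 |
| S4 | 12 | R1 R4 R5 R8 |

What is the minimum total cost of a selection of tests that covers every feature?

S1, S3, S4 together cover every feature (S1 ∪ S3 ∪ S4 = {R1, R2, R3, R4, R5, R6, R7, R8}); total cost 5 + 8 + 12 = 25.
No covering selection has total cost below 25.

25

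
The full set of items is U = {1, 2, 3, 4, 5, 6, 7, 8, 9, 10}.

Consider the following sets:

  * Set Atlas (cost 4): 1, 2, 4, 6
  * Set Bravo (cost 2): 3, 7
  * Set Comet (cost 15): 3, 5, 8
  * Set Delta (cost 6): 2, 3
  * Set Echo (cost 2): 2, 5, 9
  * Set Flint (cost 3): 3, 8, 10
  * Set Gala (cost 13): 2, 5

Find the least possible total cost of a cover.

Atlas, Bravo, Echo, Flint together cover every item (Atlas ∪ Bravo ∪ Echo ∪ Flint = {1, 2, 3, 4, 5, 6, 7, 8, 9, 10}); total cost 4 + 2 + 2 + 3 = 11.
No covering selection has total cost below 11.

11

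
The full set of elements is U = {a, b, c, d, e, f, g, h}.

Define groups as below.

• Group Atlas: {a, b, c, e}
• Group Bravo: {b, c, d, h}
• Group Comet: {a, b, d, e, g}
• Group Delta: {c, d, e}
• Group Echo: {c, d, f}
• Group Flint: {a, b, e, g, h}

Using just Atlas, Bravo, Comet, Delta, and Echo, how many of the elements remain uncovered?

0

Union of Atlas, Bravo, Comet, Delta, Echo = {a, b, c, d, e, f, g, h} — that's every element, so 0 are uncovered.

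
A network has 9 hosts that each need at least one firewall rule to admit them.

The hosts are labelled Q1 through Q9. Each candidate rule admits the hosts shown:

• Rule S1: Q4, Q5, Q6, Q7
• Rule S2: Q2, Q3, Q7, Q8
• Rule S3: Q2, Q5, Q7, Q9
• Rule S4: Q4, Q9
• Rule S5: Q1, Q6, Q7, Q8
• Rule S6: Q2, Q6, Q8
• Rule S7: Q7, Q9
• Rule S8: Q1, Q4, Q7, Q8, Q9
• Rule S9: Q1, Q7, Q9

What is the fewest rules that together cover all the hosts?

3

Take {S1, S2, S8}. Their union is {Q1, Q2, Q3, Q4, Q5, Q6, Q7, Q8, Q9}, which is all 9 hosts.
Only S2 contains Q3, so S2 is forced; the remaining 5 hosts need at least 2 more rules (each remaining rule adds at most 3) — so at least 3 rules are needed, and 3 is optimal.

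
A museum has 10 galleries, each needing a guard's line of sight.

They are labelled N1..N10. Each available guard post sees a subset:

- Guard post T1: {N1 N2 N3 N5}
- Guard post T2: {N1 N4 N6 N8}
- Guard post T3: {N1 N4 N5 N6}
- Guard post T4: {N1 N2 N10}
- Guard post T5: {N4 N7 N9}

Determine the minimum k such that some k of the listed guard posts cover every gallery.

4

Take {T1, T2, T4, T5}. Their union is {N1, N2, N3, N4, N5, N6, N7, N8, N9, N10}, which is all 10 galleries.
Only T4 contains N10, so T4 is forced; the remaining 7 galleries need at least 3 more guard posts (each remaining guard post adds at most 3) — so at least 4 guard posts are needed, and 4 is optimal.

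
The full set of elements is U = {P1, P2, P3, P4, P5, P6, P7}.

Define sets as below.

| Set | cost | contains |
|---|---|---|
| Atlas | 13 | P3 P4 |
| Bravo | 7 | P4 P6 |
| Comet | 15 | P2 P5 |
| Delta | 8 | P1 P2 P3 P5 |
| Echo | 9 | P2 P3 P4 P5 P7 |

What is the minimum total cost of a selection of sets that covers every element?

24

Bravo, Delta, Echo together cover every element (Bravo ∪ Delta ∪ Echo = {P1, P2, P3, P4, P5, P6, P7}); total cost 7 + 8 + 9 = 24.
No covering selection has total cost below 24.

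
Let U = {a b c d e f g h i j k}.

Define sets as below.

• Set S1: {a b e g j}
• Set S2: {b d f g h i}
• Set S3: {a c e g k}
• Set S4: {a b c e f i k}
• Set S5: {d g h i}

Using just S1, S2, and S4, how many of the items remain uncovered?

0

Union of S1, S2, S4 = {a, b, c, d, e, f, g, h, i, j, k} — that's every item, so 0 are uncovered.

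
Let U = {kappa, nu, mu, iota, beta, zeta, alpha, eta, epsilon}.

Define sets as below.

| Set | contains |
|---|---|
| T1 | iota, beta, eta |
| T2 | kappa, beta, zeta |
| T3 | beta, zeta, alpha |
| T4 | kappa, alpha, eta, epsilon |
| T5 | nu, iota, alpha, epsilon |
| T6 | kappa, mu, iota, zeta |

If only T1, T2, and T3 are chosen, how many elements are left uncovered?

3

Union of T1, T2, T3 = {kappa, iota, beta, zeta, alpha, eta}.
Not covered: nu, mu, epsilon — 3 elements.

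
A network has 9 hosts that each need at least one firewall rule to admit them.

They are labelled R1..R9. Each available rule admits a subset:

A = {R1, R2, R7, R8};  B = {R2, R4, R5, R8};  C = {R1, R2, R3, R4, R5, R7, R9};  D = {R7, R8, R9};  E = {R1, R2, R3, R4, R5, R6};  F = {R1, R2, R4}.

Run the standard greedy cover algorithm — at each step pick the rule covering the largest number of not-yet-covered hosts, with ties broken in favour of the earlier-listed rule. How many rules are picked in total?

3

Greedy: pick C (covers 7 new) → pick A (covers 1 new) → pick E (covers 1 new). Total picks: 3.
(The true minimum cover uses only 2 rules, so greedy is not optimal here.)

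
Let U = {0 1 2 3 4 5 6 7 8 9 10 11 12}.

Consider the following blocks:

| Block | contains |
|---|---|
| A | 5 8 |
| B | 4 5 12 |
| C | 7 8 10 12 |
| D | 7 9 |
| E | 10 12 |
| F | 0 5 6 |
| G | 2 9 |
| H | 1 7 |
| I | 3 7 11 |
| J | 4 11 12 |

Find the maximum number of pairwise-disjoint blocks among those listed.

A, E, G, H are pairwise disjoint (A={5,8}; E={10,12}; G={2,9}; H={1,7}).
Every remaining block overlaps one of these, and no 5 of the listed blocks are pairwise disjoint, so 4 is the maximum.

4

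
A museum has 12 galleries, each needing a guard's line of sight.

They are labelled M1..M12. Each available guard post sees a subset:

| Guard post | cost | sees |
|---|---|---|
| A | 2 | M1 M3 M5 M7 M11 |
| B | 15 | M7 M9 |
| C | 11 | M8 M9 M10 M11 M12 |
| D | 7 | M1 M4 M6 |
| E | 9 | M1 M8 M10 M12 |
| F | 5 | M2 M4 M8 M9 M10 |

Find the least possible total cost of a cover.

A, D, E, F together cover every gallery (A ∪ D ∪ E ∪ F = {M1, M2, M3, M4, M5, M6, M7, M8, M9, M10, M11, M12}); total cost 2 + 7 + 9 + 5 = 23.
No covering selection has total cost below 23.

23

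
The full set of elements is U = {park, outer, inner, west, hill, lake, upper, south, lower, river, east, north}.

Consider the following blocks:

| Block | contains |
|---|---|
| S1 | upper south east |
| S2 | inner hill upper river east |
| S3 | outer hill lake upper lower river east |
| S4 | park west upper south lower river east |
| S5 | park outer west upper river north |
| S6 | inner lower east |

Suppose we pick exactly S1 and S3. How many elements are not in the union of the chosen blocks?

Union of S1, S3 = {outer, hill, lake, upper, south, lower, river, east}.
Not covered: park, inner, west, north — 4 elements.

4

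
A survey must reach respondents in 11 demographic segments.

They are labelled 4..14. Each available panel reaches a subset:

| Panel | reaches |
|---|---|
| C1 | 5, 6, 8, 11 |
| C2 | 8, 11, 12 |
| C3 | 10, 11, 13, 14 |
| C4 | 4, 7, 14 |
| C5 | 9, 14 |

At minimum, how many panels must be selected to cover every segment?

Take {C1, C2, C3, C4, C5}. Their union is {4, 5, 6, 7, 8, 9, 10, 11, 12, 13, 14}, which is all 11 segments.
No 4 of the 5 panels cover everything (all 5 combinations miss at least one segment), so 5 is optimal.

5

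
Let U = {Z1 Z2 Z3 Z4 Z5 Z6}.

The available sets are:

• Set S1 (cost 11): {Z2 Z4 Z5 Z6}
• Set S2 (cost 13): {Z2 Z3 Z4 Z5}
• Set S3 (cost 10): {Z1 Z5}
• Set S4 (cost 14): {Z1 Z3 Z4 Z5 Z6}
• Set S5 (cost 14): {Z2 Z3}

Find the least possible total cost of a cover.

25

S1, S4 together cover every point (S1 ∪ S4 = {Z1, Z2, Z3, Z4, Z5, Z6}); total cost 11 + 14 = 25.
No covering selection has total cost below 25.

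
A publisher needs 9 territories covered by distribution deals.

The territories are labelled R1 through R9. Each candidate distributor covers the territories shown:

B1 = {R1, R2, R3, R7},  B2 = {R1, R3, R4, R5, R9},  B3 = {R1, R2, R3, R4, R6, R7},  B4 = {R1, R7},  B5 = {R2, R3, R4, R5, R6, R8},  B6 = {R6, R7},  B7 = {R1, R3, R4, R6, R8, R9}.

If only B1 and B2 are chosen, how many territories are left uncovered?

Union of B1, B2 = {R1, R2, R3, R4, R5, R7, R9}.
Not covered: R6, R8 — 2 territories.

2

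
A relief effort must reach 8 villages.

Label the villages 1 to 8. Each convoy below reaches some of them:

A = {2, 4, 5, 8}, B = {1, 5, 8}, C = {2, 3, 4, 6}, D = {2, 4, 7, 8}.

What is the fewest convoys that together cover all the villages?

Take {B, C, D}. Their union is {1, 2, 3, 4, 5, 6, 7, 8}, which is all 8 villages.
Only B contains 1, so B is forced; the remaining 5 villages need at least 2 more convoys (each remaining convoy adds at most 4) — so at least 3 convoys are needed, and 3 is optimal.

3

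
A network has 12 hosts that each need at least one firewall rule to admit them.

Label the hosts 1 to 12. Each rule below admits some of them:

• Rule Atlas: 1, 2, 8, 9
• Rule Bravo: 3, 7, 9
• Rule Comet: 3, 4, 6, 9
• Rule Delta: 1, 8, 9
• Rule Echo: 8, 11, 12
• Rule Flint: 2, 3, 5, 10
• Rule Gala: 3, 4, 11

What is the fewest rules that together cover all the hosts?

5

Take {Atlas, Bravo, Comet, Echo, Flint}. Their union is {1, 2, 3, 4, 5, 6, 7, 8, 9, 10, 11, 12}, which is all 12 hosts.
No 4 of the 7 rules cover everything (all 35 combinations miss at least one host), so 5 is optimal.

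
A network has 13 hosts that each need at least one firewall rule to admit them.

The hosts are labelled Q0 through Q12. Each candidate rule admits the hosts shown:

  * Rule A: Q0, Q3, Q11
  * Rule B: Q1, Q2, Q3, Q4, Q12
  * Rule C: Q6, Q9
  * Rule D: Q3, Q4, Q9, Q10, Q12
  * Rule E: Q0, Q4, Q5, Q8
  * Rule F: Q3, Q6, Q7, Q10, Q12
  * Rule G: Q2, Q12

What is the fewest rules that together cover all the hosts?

Take {A, B, D, E, F}. Their union is {Q0, Q1, Q2, Q3, Q4, Q5, Q6, Q7, Q8, Q9, Q10, Q11, Q12}, which is all 13 hosts.
No 4 of the 7 rules cover everything (all 35 combinations miss at least one host), so 5 is optimal.

5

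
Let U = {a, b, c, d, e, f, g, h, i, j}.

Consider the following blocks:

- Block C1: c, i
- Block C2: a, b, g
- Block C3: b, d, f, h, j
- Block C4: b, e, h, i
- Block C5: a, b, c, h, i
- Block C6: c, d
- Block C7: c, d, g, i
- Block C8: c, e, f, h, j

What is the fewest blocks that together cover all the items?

C2, C7, and C8 cover everything between them: the union {a, b, c, d, e, f, g, h, i, j} is all of U.
No 2 of the 8 blocks cover everything (all 28 combinations miss at least one item), so 3 is optimal.

3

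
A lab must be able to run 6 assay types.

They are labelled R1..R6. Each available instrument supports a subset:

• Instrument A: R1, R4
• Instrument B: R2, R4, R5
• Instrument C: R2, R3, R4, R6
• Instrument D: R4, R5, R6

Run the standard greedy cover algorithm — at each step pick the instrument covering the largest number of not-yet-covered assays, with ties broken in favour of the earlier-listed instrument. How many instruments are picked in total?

Greedy: pick C (covers 4 new) → pick A (covers 1 new) → pick B (covers 1 new). Total picks: 3.

3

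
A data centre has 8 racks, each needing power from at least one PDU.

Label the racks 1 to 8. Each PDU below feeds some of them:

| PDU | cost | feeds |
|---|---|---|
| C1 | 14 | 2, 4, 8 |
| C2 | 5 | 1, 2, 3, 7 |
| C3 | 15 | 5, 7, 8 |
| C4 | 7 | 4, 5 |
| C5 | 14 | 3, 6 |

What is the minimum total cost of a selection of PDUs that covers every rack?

40

C1, C2, C4, C5 together cover every rack (C1 ∪ C2 ∪ C4 ∪ C5 = {1, 2, 3, 4, 5, 6, 7, 8}); total cost 14 + 5 + 7 + 14 = 40.
No covering selection has total cost below 40.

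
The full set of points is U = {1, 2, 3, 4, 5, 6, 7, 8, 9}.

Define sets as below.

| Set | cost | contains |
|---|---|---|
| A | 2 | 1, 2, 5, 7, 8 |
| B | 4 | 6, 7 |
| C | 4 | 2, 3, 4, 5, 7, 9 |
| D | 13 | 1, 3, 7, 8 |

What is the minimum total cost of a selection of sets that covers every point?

A, B, C together cover every point (A ∪ B ∪ C = {1, 2, 3, 4, 5, 6, 7, 8, 9}); total cost 2 + 4 + 4 = 10.
No covering selection has total cost below 10.

10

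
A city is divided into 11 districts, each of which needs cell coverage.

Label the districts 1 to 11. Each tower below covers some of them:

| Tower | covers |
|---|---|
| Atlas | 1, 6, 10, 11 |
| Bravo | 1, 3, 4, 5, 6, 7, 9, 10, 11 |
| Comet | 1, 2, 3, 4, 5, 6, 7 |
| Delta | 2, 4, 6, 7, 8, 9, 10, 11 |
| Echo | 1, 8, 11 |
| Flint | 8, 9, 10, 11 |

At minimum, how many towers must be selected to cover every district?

Take {Comet, Delta}. Their union is {1, 2, 3, 4, 5, 6, 7, 8, 9, 10, 11}, which is all 11 districts.
No single tower has all 11 districts (the largest, Bravo, has 9), so 2 is optimal.

2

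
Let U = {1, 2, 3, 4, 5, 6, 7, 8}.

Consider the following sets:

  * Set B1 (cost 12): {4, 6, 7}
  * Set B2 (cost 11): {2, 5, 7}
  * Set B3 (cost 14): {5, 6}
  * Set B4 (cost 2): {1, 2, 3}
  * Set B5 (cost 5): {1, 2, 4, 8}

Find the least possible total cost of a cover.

B1, B2, B4, B5 together cover every element (B1 ∪ B2 ∪ B4 ∪ B5 = {1, 2, 3, 4, 5, 6, 7, 8}); total cost 12 + 11 + 2 + 5 = 30.
No covering selection has total cost below 30.

30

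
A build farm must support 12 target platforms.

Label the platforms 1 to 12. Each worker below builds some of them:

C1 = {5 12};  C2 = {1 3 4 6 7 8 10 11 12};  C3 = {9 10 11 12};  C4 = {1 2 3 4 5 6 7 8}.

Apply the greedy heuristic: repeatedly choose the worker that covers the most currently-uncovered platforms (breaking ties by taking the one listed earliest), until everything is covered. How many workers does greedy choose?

Greedy: pick C2 (covers 9 new) → pick C4 (covers 2 new) → pick C3 (covers 1 new). Total picks: 3.
(The true minimum cover uses only 2 workers, so greedy is not optimal here.)

3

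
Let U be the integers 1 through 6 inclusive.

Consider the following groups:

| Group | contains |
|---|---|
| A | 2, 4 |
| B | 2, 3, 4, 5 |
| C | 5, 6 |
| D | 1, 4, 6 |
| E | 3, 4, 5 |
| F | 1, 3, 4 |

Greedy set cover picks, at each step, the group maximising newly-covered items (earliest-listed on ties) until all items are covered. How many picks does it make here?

2

Greedy: pick B (covers 4 new) → pick D (covers 2 new). Total picks: 2.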